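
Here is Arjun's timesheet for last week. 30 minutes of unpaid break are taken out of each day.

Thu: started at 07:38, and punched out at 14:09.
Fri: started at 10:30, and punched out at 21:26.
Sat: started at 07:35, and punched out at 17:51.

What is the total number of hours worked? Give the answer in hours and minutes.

Thu: 07:38–14:09 = 6 h 31 min; less 30 min break → 6 h 1 min
Fri: 10:30–21:26 = 10 h 56 min; less 30 min break → 10 h 26 min
Sat: 07:35–17:51 = 10 h 16 min; less 30 min break → 9 h 46 min
Total: 6 h 1 min + 10 h 26 min + 9 h 46 min = 26 h 13 min.

26 h 13 min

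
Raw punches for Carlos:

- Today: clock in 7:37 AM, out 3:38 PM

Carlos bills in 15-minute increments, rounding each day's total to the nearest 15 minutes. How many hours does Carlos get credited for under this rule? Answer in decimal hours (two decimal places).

8.00 hours

Today: 7:37 AM–3:38 PM = 8 h 1 min → rounds to 8 h 0 min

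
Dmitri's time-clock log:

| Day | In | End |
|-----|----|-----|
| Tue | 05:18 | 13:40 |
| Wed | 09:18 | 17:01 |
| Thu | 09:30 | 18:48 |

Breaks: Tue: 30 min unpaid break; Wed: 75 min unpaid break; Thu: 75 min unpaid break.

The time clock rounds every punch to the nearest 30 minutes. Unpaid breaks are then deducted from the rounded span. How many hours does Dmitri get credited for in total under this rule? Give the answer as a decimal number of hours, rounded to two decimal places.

Tue: in 05:18→05:30, out 13:40→13:30; 8 h 0 min − 30 min = 7 h 30 min
Wed: in 09:18→09:30, out 17:01→17:00; 7 h 30 min − 75 min = 6 h 15 min
Thu: in 09:30→09:30, out 18:48→19:00; 9 h 30 min − 75 min = 8 h 15 min
Total credited: 22 h 0 min.

22.00 hours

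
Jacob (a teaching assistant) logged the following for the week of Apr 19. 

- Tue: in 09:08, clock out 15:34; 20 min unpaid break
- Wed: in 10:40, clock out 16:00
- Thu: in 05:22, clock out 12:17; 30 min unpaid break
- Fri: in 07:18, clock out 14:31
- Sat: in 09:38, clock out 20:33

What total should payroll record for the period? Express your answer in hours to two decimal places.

Tue: 09:08–15:34 = 6 h 26 min; less 20 min break → 6 h 6 min
Wed: 10:40–16:00 = 5 h 20 min
Thu: 05:22–12:17 = 6 h 55 min; less 30 min break → 6 h 25 min
Fri: 07:18–14:31 = 7 h 13 min
Sat: 09:38–20:33 = 10 h 55 min
Total: 6 h 6 min + 5 h 20 min + 6 h 25 min + 7 h 13 min + 10 h 55 min = 35 h 59 min.

35.98 hours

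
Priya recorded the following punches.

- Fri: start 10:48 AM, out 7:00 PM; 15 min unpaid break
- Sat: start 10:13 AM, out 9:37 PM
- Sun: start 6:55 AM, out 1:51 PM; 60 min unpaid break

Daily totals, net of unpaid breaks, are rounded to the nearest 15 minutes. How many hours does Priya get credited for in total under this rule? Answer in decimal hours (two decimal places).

Fri: 10:48 AM–7:00 PM = 8 h 12 min − 15 min = 7 h 57 min → rounds to 8 h 0 min
Sat: 10:13 AM–9:37 PM = 11 h 24 min → rounds to 11 h 30 min
Sun: 6:55 AM–1:51 PM = 6 h 56 min − 60 min = 5 h 56 min → rounds to 6 h 0 min
Total credited: 25 h 30 min.

25.50 hours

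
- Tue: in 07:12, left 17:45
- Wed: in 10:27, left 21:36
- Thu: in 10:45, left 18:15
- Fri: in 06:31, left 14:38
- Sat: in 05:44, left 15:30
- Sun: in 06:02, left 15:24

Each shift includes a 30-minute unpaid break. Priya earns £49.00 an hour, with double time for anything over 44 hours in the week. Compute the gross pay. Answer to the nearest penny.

Tue: 07:12–17:45 = 10 h 33 min; less 30 min break → 10 h 3 min
Wed: 10:27–21:36 = 11 h 9 min; less 30 min break → 10 h 39 min
Thu: 10:45–18:15 = 7 h 30 min; less 30 min break → 7 h 0 min
Fri: 06:31–14:38 = 8 h 7 min; less 30 min break → 7 h 37 min
Sat: 05:44–15:30 = 9 h 46 min; less 30 min break → 9 h 16 min
Sun: 06:02–15:24 = 9 h 22 min; less 30 min break → 8 h 52 min
Total worked: 53 h 27 min = 3207 min.
Regular 44 h 0 min = 2640 min at £49.00/h; overtime 9 h 27 min = 567 min at £98.00/h.
Pay = (2640 × £49.00 + 567 × £98.00) ÷ 60 = £3082.10.

£3082.10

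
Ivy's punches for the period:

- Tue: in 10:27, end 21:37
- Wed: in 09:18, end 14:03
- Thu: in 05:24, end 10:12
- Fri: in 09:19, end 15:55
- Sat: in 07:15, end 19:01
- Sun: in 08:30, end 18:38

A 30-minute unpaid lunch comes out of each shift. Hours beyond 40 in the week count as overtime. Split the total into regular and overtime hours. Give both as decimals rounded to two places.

Regular 40.00 hours, overtime 6.22 hours

Tue: 10:27–21:37 = 11 h 10 min; less 30 min break → 10 h 40 min
Wed: 09:18–14:03 = 4 h 45 min; less 30 min break → 4 h 15 min
Thu: 05:24–10:12 = 4 h 48 min; less 30 min break → 4 h 18 min
Fri: 09:19–15:55 = 6 h 36 min; less 30 min break → 6 h 6 min
Sat: 07:15–19:01 = 11 h 46 min; less 30 min break → 11 h 16 min
Sun: 08:30–18:38 = 10 h 8 min; less 30 min break → 9 h 38 min
Total worked: 46 h 13 min = 46.22 h.
Threshold 40 h → overtime 6 h 13 min, regular 40 h 0 min.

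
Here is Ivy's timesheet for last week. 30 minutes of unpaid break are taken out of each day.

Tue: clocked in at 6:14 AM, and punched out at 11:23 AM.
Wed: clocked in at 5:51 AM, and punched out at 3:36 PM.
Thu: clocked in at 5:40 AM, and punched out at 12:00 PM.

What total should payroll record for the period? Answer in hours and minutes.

Tue: 6:14 AM–11:23 AM = 5 h 9 min; less 30 min break → 4 h 39 min
Wed: 5:51 AM–3:36 PM = 9 h 45 min; less 30 min break → 9 h 15 min
Thu: 5:40 AM–12:00 PM = 6 h 20 min; less 30 min break → 5 h 50 min
Total: 4 h 39 min + 9 h 15 min + 5 h 50 min = 19 h 44 min.

19 h 44 min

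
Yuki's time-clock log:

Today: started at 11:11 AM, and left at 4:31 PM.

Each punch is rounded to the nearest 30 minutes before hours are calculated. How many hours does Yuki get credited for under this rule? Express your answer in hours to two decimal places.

5.50 hours

Today: in 11:11 AM→11:00 AM, out 4:31 PM→4:30 PM; 5 h 30 min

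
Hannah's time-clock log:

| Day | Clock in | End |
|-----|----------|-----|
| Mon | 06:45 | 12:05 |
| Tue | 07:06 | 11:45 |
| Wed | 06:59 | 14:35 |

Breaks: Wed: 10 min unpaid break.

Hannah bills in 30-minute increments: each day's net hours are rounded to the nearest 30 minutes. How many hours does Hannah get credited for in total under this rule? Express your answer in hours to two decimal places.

Mon: 06:45–12:05 = 5 h 20 min → rounds to 5 h 30 min
Tue: 07:06–11:45 = 4 h 39 min → rounds to 4 h 30 min
Wed: 06:59–14:35 = 7 h 36 min − 10 min = 7 h 26 min → rounds to 7 h 30 min
Total credited: 17 h 30 min.

17.50 hours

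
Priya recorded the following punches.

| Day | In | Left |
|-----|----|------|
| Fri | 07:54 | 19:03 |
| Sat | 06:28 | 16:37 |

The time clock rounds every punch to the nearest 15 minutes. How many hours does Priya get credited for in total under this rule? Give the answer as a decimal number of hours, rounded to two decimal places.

Fri: in 07:54→08:00, out 19:03→19:00; 11 h 0 min
Sat: in 06:28→06:30, out 16:37→16:30; 10 h 0 min
Total credited: 21 h 0 min.

21.00 hours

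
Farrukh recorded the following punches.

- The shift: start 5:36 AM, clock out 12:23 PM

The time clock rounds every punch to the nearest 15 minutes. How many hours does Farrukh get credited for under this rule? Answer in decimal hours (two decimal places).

The shift: in 5:36 AM→5:30 AM, out 12:23 PM→12:30 PM; 7 h 0 min

7.00 hours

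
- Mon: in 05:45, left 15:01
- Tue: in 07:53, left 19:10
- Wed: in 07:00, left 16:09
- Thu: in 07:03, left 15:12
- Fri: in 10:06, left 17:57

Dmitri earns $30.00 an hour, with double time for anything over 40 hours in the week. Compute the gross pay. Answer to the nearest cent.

$1542.00

Mon: 05:45–15:01 = 9 h 16 min
Tue: 07:53–19:10 = 11 h 17 min
Wed: 07:00–16:09 = 9 h 9 min
Thu: 07:03–15:12 = 8 h 9 min
Fri: 10:06–17:57 = 7 h 51 min
Total worked: 45 h 42 min = 2742 min.
Regular 40 h 0 min = 2400 min at $30.00/h; overtime 5 h 42 min = 342 min at $60.00/h.
Pay = (2400 × $30.00 + 342 × $60.00) ÷ 60 = $1542.00.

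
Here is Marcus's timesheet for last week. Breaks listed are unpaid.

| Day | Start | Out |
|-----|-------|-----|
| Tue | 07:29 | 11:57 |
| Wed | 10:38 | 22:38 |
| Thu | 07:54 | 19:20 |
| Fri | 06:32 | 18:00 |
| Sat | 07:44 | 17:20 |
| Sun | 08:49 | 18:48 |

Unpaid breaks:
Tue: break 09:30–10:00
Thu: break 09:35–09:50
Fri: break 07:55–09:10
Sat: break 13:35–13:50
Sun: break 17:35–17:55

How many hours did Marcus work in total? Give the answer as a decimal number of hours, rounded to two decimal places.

56.37 hours

Tue: 07:29–11:57 = 4 h 28 min; less 30 min break → 3 h 58 min
Wed: 10:38–22:38 = 12 h 0 min
Thu: 07:54–19:20 = 11 h 26 min; less 15 min break → 11 h 11 min
Fri: 06:32–18:00 = 11 h 28 min; less 75 min break → 10 h 13 min
Sat: 07:44–17:20 = 9 h 36 min; less 15 min break → 9 h 21 min
Sun: 08:49–18:48 = 9 h 59 min; less 20 min break → 9 h 39 min
Total: 3 h 58 min + 12 h 0 min + 11 h 11 min + 10 h 13 min + 9 h 21 min + 9 h 39 min = 56 h 22 min.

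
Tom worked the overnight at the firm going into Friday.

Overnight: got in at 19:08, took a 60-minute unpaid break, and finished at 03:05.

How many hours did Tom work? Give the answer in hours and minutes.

6 h 57 min

Overnight: 19:08 → midnight = 4 h 52 min; midnight → 03:05 = 3 h 5 min; span 7 h 57 min; less 60 min break → 6 h 57 min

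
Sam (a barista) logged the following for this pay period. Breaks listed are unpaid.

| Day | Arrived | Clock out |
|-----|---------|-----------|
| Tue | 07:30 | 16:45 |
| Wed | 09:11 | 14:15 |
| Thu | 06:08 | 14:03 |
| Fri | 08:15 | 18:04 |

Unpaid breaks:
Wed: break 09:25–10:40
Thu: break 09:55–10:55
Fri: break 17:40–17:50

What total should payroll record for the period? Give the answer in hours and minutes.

Tue: 07:30–16:45 = 9 h 15 min
Wed: 09:11–14:15 = 5 h 4 min; less 75 min break → 3 h 49 min
Thu: 06:08–14:03 = 7 h 55 min; less 60 min break → 6 h 55 min
Fri: 08:15–18:04 = 9 h 49 min; less 10 min break → 9 h 39 min
Total: 9 h 15 min + 3 h 49 min + 6 h 55 min + 9 h 39 min = 29 h 38 min.

29 h 38 min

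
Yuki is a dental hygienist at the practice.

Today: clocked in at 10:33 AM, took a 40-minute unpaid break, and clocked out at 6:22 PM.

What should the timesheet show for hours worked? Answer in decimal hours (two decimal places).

7.15 hours

Today: 10:33 AM–6:22 PM = 7 h 49 min; less 40 min break → 7 h 9 min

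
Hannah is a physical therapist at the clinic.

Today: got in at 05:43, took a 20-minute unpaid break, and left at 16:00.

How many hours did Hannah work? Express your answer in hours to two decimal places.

Today: 05:43–16:00 = 10 h 17 min; less 20 min break → 9 h 57 min

9.95 hours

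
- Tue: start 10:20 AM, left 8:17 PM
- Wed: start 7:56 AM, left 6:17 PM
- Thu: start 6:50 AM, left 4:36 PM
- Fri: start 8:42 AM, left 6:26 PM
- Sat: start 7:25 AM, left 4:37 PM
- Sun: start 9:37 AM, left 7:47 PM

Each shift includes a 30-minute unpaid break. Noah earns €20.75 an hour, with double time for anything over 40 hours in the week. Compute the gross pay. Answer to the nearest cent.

€1500.92

Tue: 10:20 AM–8:17 PM = 9 h 57 min; less 30 min break → 9 h 27 min
Wed: 7:56 AM–6:17 PM = 10 h 21 min; less 30 min break → 9 h 51 min
Thu: 6:50 AM–4:36 PM = 9 h 46 min; less 30 min break → 9 h 16 min
Fri: 8:42 AM–6:26 PM = 9 h 44 min; less 30 min break → 9 h 14 min
Sat: 7:25 AM–4:37 PM = 9 h 12 min; less 30 min break → 8 h 42 min
Sun: 9:37 AM–7:47 PM = 10 h 10 min; less 30 min break → 9 h 40 min
Total worked: 56 h 10 min = 3370 min.
Regular 40 h 0 min = 2400 min at €20.75/h; overtime 16 h 10 min = 970 min at €41.50/h.
Pay = (2400 × €20.75 + 970 × €41.50) ÷ 60 = €1500.92.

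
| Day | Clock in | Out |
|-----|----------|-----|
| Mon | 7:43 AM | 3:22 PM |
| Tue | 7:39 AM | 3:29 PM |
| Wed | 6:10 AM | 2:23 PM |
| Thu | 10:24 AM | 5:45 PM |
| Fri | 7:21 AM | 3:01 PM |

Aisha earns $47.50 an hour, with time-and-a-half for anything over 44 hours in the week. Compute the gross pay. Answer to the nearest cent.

$1839.04

Mon: 7:43 AM–3:22 PM = 7 h 39 min
Tue: 7:39 AM–3:29 PM = 7 h 50 min
Wed: 6:10 AM–2:23 PM = 8 h 13 min
Thu: 10:24 AM–5:45 PM = 7 h 21 min
Fri: 7:21 AM–3:01 PM = 7 h 40 min
Total worked: 38 h 43 min = 2323 min.
Regular 38 h 43 min = 2323 min at $47.50/h; overtime 0 h 0 min = 0 min at $71.25/h.
Pay = (2323 × $47.50 + 0 × $71.25) ÷ 60 = $1839.04.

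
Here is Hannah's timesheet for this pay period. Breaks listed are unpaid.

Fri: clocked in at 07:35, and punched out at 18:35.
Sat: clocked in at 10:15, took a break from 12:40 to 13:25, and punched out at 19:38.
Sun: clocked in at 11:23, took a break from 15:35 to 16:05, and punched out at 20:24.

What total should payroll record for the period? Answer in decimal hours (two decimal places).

Fri: 07:35–18:35 = 11 h 0 min
Sat: 10:15–19:38 = 9 h 23 min; less 45 min break → 8 h 38 min
Sun: 11:23–20:24 = 9 h 1 min; less 30 min break → 8 h 31 min
Total: 11 h 0 min + 8 h 38 min + 8 h 31 min = 28 h 9 min.

28.15 hours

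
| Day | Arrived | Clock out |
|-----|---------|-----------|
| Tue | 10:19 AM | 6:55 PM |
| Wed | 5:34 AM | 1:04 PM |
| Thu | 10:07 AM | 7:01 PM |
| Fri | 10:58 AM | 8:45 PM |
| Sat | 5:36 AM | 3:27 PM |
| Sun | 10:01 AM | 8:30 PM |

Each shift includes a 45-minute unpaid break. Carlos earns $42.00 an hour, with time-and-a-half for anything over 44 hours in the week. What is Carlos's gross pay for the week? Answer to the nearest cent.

Tue: 10:19 AM–6:55 PM = 8 h 36 min; less 45 min break → 7 h 51 min
Wed: 5:34 AM–1:04 PM = 7 h 30 min; less 45 min break → 6 h 45 min
Thu: 10:07 AM–7:01 PM = 8 h 54 min; less 45 min break → 8 h 9 min
Fri: 10:58 AM–8:45 PM = 9 h 47 min; less 45 min break → 9 h 2 min
Sat: 5:36 AM–3:27 PM = 9 h 51 min; less 45 min break → 9 h 6 min
Sun: 10:01 AM–8:30 PM = 10 h 29 min; less 45 min break → 9 h 44 min
Total worked: 50 h 37 min = 3037 min.
Regular 44 h 0 min = 2640 min at $42.00/h; overtime 6 h 37 min = 397 min at $63.00/h.
Pay = (2640 × $42.00 + 397 × $63.00) ÷ 60 = $2264.85.

$2264.85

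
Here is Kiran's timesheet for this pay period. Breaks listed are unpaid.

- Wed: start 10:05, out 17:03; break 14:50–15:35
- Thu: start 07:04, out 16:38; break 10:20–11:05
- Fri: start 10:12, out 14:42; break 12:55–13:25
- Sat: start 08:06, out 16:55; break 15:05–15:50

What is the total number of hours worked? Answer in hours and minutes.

Wed: 10:05–17:03 = 6 h 58 min; less 45 min break → 6 h 13 min
Thu: 07:04–16:38 = 9 h 34 min; less 45 min break → 8 h 49 min
Fri: 10:12–14:42 = 4 h 30 min; less 30 min break → 4 h 0 min
Sat: 08:06–16:55 = 8 h 49 min; less 45 min break → 8 h 4 min
Total: 6 h 13 min + 8 h 49 min + 4 h 0 min + 8 h 4 min = 27 h 6 min.

27 h 6 min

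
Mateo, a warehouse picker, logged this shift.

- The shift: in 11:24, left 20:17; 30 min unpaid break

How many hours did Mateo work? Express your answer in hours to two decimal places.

The shift: 11:24–20:17 = 8 h 53 min; less 30 min break → 8 h 23 min

8.38 hours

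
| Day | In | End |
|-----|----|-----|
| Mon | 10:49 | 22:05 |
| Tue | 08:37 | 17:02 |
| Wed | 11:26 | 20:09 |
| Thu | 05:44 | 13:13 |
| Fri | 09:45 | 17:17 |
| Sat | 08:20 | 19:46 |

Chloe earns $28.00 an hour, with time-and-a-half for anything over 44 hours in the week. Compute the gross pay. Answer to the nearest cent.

$1687.70

Mon: 10:49–22:05 = 11 h 16 min
Tue: 08:37–17:02 = 8 h 25 min
Wed: 11:26–20:09 = 8 h 43 min
Thu: 05:44–13:13 = 7 h 29 min
Fri: 09:45–17:17 = 7 h 32 min
Sat: 08:20–19:46 = 11 h 26 min
Total worked: 54 h 51 min = 3291 min.
Regular 44 h 0 min = 2640 min at $28.00/h; overtime 10 h 51 min = 651 min at $42.00/h.
Pay = (2640 × $28.00 + 651 × $42.00) ÷ 60 = $1687.70.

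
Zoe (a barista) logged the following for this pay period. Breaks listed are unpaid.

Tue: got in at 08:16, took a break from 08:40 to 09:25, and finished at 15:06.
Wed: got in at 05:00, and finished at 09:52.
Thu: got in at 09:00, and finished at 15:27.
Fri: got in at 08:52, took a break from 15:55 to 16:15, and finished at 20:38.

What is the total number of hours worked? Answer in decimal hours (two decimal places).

28.83 hours

Tue: 08:16–15:06 = 6 h 50 min; less 45 min break → 6 h 5 min
Wed: 05:00–09:52 = 4 h 52 min
Thu: 09:00–15:27 = 6 h 27 min
Fri: 08:52–20:38 = 11 h 46 min; less 20 min break → 11 h 26 min
Total: 6 h 5 min + 4 h 52 min + 6 h 27 min + 11 h 26 min = 28 h 50 min.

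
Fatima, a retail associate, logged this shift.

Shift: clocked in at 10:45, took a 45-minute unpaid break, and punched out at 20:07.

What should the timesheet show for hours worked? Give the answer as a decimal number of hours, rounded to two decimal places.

Shift: 10:45–20:07 = 9 h 22 min; less 45 min break → 8 h 37 min

8.62 hours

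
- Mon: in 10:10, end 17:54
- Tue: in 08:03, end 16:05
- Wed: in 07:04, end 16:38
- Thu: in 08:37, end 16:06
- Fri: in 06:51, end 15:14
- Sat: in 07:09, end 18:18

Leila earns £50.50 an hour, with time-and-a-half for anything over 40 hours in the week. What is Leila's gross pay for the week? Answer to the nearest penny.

£2955.51

Mon: 10:10–17:54 = 7 h 44 min
Tue: 08:03–16:05 = 8 h 2 min
Wed: 07:04–16:38 = 9 h 34 min
Thu: 08:37–16:06 = 7 h 29 min
Fri: 06:51–15:14 = 8 h 23 min
Sat: 07:09–18:18 = 11 h 9 min
Total worked: 52 h 21 min = 3141 min.
Regular 40 h 0 min = 2400 min at £50.50/h; overtime 12 h 21 min = 741 min at £75.75/h.
Pay = (2400 × £50.50 + 741 × £75.75) ÷ 60 = £2955.51.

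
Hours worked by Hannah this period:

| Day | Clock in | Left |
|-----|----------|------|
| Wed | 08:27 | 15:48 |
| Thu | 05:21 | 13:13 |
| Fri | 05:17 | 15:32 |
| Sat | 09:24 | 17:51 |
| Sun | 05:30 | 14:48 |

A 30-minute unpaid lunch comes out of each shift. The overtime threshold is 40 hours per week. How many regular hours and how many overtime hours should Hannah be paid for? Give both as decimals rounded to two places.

Wed: 08:27–15:48 = 7 h 21 min; less 30 min break → 6 h 51 min
Thu: 05:21–13:13 = 7 h 52 min; less 30 min break → 7 h 22 min
Fri: 05:17–15:32 = 10 h 15 min; less 30 min break → 9 h 45 min
Sat: 09:24–17:51 = 8 h 27 min; less 30 min break → 7 h 57 min
Sun: 05:30–14:48 = 9 h 18 min; less 30 min break → 8 h 48 min
Total worked: 40 h 43 min = 40.72 h.
Threshold 40 h → overtime 0 h 43 min, regular 40 h 0 min.

Regular 40.00 hours, overtime 0.72 hours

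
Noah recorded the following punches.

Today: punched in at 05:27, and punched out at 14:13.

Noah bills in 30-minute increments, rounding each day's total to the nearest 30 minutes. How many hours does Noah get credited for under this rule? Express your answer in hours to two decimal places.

9.00 hours

Today: 05:27–14:13 = 8 h 46 min → rounds to 9 h 0 min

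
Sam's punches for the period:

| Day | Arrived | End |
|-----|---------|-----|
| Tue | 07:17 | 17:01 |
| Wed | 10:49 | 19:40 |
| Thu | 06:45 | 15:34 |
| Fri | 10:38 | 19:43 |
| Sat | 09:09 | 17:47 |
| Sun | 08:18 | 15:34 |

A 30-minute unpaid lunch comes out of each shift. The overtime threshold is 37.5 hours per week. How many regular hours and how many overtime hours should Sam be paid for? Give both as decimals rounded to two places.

Regular 37.50 hours, overtime 11.88 hours

Tue: 07:17–17:01 = 9 h 44 min; less 30 min break → 9 h 14 min
Wed: 10:49–19:40 = 8 h 51 min; less 30 min break → 8 h 21 min
Thu: 06:45–15:34 = 8 h 49 min; less 30 min break → 8 h 19 min
Fri: 10:38–19:43 = 9 h 5 min; less 30 min break → 8 h 35 min
Sat: 09:09–17:47 = 8 h 38 min; less 30 min break → 8 h 8 min
Sun: 08:18–15:34 = 7 h 16 min; less 30 min break → 6 h 46 min
Total worked: 49 h 23 min = 49.38 h.
Threshold 37.5 h → overtime 11 h 53 min, regular 37 h 30 min.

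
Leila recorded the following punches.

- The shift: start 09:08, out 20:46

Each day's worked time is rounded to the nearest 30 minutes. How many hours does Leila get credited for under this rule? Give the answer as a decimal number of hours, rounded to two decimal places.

11.50 hours

The shift: 09:08–20:46 = 11 h 38 min → rounds to 11 h 30 min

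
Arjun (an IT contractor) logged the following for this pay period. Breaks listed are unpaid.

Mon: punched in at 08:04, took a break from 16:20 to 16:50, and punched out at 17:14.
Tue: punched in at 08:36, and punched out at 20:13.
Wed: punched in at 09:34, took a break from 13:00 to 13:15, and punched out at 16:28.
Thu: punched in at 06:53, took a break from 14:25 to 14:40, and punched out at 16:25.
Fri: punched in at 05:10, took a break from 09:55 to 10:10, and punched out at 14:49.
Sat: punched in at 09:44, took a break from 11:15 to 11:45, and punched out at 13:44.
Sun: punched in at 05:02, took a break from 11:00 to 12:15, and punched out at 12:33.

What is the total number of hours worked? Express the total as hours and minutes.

55 h 23 min

Mon: 08:04–17:14 = 9 h 10 min; less 30 min break → 8 h 40 min
Tue: 08:36–20:13 = 11 h 37 min
Wed: 09:34–16:28 = 6 h 54 min; less 15 min break → 6 h 39 min
Thu: 06:53–16:25 = 9 h 32 min; less 15 min break → 9 h 17 min
Fri: 05:10–14:49 = 9 h 39 min; less 15 min break → 9 h 24 min
Sat: 09:44–13:44 = 4 h 0 min; less 30 min break → 3 h 30 min
Sun: 05:02–12:33 = 7 h 31 min; less 75 min break → 6 h 16 min
Total: 8 h 40 min + 11 h 37 min + 6 h 39 min + 9 h 17 min + 9 h 24 min + 3 h 30 min + 6 h 16 min = 55 h 23 min.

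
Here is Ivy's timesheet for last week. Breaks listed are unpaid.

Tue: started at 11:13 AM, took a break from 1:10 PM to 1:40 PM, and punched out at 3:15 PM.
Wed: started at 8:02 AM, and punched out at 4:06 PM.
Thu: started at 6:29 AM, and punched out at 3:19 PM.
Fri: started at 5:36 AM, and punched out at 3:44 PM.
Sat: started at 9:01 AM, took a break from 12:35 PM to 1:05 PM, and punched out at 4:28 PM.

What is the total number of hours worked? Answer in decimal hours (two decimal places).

37.52 hours

Tue: 11:13 AM–3:15 PM = 4 h 2 min; less 30 min break → 3 h 32 min
Wed: 8:02 AM–4:06 PM = 8 h 4 min
Thu: 6:29 AM–3:19 PM = 8 h 50 min
Fri: 5:36 AM–3:44 PM = 10 h 8 min
Sat: 9:01 AM–4:28 PM = 7 h 27 min; less 30 min break → 6 h 57 min
Total: 3 h 32 min + 8 h 4 min + 8 h 50 min + 10 h 8 min + 6 h 57 min = 37 h 31 min.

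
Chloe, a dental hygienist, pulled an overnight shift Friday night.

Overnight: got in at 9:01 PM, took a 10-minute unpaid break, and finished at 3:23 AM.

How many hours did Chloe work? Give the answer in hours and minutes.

6 h 12 min

Overnight: 9:01 PM → midnight = 2 h 59 min; midnight → 3:23 AM = 3 h 23 min; span 6 h 22 min; less 10 min break → 6 h 12 min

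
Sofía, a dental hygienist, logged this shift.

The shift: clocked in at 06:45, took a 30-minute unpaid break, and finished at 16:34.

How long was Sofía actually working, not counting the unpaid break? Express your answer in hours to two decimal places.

9.32 hours

The shift: 06:45–16:34 = 9 h 49 min; less 30 min break → 9 h 19 min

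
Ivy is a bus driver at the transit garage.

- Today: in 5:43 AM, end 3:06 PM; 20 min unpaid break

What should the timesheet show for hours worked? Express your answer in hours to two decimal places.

9.05 hours

Today: 5:43 AM–3:06 PM = 9 h 23 min; less 20 min break → 9 h 3 min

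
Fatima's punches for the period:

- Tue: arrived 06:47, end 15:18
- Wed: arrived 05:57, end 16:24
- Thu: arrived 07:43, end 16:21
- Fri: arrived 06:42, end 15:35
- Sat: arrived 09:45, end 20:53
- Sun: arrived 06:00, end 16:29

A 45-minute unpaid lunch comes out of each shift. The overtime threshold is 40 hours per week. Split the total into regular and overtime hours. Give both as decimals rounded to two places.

Tue: 06:47–15:18 = 8 h 31 min; less 45 min break → 7 h 46 min
Wed: 05:57–16:24 = 10 h 27 min; less 45 min break → 9 h 42 min
Thu: 07:43–16:21 = 8 h 38 min; less 45 min break → 7 h 53 min
Fri: 06:42–15:35 = 8 h 53 min; less 45 min break → 8 h 8 min
Sat: 09:45–20:53 = 11 h 8 min; less 45 min break → 10 h 23 min
Sun: 06:00–16:29 = 10 h 29 min; less 45 min break → 9 h 44 min
Total worked: 53 h 36 min = 53.60 h.
Threshold 40 h → overtime 13 h 36 min, regular 40 h 0 min.

Regular 40.00 hours, overtime 13.60 hours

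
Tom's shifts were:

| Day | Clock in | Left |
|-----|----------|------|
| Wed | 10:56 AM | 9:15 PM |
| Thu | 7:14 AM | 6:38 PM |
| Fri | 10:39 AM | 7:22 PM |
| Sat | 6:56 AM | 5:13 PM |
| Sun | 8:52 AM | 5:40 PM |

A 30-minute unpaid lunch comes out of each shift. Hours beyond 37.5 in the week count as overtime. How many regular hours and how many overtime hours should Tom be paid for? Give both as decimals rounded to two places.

Wed: 10:56 AM–9:15 PM = 10 h 19 min; less 30 min break → 9 h 49 min
Thu: 7:14 AM–6:38 PM = 11 h 24 min; less 30 min break → 10 h 54 min
Fri: 10:39 AM–7:22 PM = 8 h 43 min; less 30 min break → 8 h 13 min
Sat: 6:56 AM–5:13 PM = 10 h 17 min; less 30 min break → 9 h 47 min
Sun: 8:52 AM–5:40 PM = 8 h 48 min; less 30 min break → 8 h 18 min
Total worked: 47 h 1 min = 47.02 h.
Threshold 37.5 h → overtime 9 h 31 min, regular 37 h 30 min.

Regular 37.50 hours, overtime 9.52 hours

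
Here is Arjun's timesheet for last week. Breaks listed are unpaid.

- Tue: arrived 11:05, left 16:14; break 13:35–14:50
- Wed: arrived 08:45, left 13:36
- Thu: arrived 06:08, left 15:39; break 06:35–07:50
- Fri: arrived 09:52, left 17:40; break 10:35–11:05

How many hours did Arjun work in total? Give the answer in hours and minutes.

24 h 19 min

Tue: 11:05–16:14 = 5 h 9 min; less 75 min break → 3 h 54 min
Wed: 08:45–13:36 = 4 h 51 min
Thu: 06:08–15:39 = 9 h 31 min; less 75 min break → 8 h 16 min
Fri: 09:52–17:40 = 7 h 48 min; less 30 min break → 7 h 18 min
Total: 3 h 54 min + 4 h 51 min + 8 h 16 min + 7 h 18 min = 24 h 19 min.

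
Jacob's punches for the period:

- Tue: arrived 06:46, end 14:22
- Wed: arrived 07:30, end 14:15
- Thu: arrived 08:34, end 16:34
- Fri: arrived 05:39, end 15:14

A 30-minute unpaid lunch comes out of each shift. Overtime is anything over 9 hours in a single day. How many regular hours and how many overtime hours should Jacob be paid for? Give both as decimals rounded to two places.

Tue: 06:46–14:22 = 7 h 36 min; less 30 min break → 7 h 6 min
Wed: 07:30–14:15 = 6 h 45 min; less 30 min break → 6 h 15 min
Thu: 08:34–16:34 = 8 h 0 min; less 30 min break → 7 h 30 min
Fri: 05:39–15:14 = 9 h 35 min; less 30 min break → 9 h 5 min
Tue reg 7 h 6 min / OT 0 h 0 min; Wed reg 6 h 15 min / OT 0 h 0 min; Thu reg 7 h 30 min / OT 0 h 0 min; Fri reg 9 h 0 min / OT 0 h 5 min.
Totals: regular 29 h 51 min, overtime 0 h 5 min.

Regular 29.85 hours, overtime 0.08 hours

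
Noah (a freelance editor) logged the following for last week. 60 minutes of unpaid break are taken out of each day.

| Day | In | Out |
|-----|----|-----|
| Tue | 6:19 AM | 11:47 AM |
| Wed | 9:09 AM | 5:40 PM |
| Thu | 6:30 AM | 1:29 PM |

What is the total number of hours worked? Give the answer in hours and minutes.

Tue: 6:19 AM–11:47 AM = 5 h 28 min; less 60 min break → 4 h 28 min
Wed: 9:09 AM–5:40 PM = 8 h 31 min; less 60 min break → 7 h 31 min
Thu: 6:30 AM–1:29 PM = 6 h 59 min; less 60 min break → 5 h 59 min
Total: 4 h 28 min + 7 h 31 min + 5 h 59 min = 17 h 58 min.

17 h 58 min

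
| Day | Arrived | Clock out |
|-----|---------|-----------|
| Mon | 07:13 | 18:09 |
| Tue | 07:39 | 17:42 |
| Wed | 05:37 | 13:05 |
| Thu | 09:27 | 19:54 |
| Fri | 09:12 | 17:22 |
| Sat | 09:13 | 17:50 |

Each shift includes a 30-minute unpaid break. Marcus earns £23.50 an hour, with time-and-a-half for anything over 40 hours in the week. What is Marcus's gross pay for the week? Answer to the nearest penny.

£1387.09

Mon: 07:13–18:09 = 10 h 56 min; less 30 min break → 10 h 26 min
Tue: 07:39–17:42 = 10 h 3 min; less 30 min break → 9 h 33 min
Wed: 05:37–13:05 = 7 h 28 min; less 30 min break → 6 h 58 min
Thu: 09:27–19:54 = 10 h 27 min; less 30 min break → 9 h 57 min
Fri: 09:12–17:22 = 8 h 10 min; less 30 min break → 7 h 40 min
Sat: 09:13–17:50 = 8 h 37 min; less 30 min break → 8 h 7 min
Total worked: 52 h 41 min = 3161 min.
Regular 40 h 0 min = 2400 min at £23.50/h; overtime 12 h 41 min = 761 min at £35.25/h.
Pay = (2400 × £23.50 + 761 × £35.25) ÷ 60 = £1387.09.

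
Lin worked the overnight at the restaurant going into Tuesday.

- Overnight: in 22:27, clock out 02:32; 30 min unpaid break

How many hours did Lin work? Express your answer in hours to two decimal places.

3.58 hours

Overnight: 22:27 → midnight = 1 h 33 min; midnight → 02:32 = 2 h 32 min; span 4 h 5 min; less 30 min break → 3 h 35 min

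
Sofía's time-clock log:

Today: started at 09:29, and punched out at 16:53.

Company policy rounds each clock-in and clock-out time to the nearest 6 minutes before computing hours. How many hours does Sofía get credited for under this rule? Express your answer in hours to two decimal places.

Today: in 09:29→09:30, out 16:53→16:54; 7 h 24 min

7.40 hours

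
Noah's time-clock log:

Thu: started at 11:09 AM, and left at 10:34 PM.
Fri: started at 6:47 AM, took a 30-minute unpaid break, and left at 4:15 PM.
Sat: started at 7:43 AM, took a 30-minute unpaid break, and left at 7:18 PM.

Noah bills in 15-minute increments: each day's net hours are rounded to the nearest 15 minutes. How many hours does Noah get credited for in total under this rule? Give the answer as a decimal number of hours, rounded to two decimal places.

Thu: 11:09 AM–10:34 PM = 11 h 25 min → rounds to 11 h 30 min
Fri: 6:47 AM–4:15 PM = 9 h 28 min − 30 min = 8 h 58 min → rounds to 9 h 0 min
Sat: 7:43 AM–7:18 PM = 11 h 35 min − 30 min = 11 h 5 min → rounds to 11 h 0 min
Total credited: 31 h 30 min.

31.50 hours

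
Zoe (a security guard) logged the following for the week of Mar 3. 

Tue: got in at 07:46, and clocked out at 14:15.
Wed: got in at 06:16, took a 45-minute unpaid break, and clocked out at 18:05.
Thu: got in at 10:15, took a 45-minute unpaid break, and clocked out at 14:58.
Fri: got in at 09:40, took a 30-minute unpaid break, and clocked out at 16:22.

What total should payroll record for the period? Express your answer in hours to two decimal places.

Tue: 07:46–14:15 = 6 h 29 min
Wed: 06:16–18:05 = 11 h 49 min; less 45 min break → 11 h 4 min
Thu: 10:15–14:58 = 4 h 43 min; less 45 min break → 3 h 58 min
Fri: 09:40–16:22 = 6 h 42 min; less 30 min break → 6 h 12 min
Total: 6 h 29 min + 11 h 4 min + 3 h 58 min + 6 h 12 min = 27 h 43 min.

27.72 hours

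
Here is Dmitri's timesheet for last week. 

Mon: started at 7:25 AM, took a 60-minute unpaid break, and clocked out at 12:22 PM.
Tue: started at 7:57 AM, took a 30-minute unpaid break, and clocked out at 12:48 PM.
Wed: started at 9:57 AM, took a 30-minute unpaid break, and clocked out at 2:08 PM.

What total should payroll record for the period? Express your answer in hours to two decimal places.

Mon: 7:25 AM–12:22 PM = 4 h 57 min; less 60 min break → 3 h 57 min
Tue: 7:57 AM–12:48 PM = 4 h 51 min; less 30 min break → 4 h 21 min
Wed: 9:57 AM–2:08 PM = 4 h 11 min; less 30 min break → 3 h 41 min
Total: 3 h 57 min + 4 h 21 min + 3 h 41 min = 11 h 59 min.

11.98 hours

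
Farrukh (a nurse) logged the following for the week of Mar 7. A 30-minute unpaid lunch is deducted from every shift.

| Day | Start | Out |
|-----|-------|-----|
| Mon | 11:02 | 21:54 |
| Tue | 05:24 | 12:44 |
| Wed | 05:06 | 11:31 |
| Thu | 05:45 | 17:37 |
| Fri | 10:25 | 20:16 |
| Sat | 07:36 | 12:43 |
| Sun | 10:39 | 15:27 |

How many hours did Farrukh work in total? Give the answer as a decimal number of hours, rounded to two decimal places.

52.75 hours

Mon: 11:02–21:54 = 10 h 52 min; less 30 min break → 10 h 22 min
Tue: 05:24–12:44 = 7 h 20 min; less 30 min break → 6 h 50 min
Wed: 05:06–11:31 = 6 h 25 min; less 30 min break → 5 h 55 min
Thu: 05:45–17:37 = 11 h 52 min; less 30 min break → 11 h 22 min
Fri: 10:25–20:16 = 9 h 51 min; less 30 min break → 9 h 21 min
Sat: 07:36–12:43 = 5 h 7 min; less 30 min break → 4 h 37 min
Sun: 10:39–15:27 = 4 h 48 min; less 30 min break → 4 h 18 min
Total: 10 h 22 min + 6 h 50 min + 5 h 55 min + 11 h 22 min + 9 h 21 min + 4 h 37 min + 4 h 18 min = 52 h 45 min.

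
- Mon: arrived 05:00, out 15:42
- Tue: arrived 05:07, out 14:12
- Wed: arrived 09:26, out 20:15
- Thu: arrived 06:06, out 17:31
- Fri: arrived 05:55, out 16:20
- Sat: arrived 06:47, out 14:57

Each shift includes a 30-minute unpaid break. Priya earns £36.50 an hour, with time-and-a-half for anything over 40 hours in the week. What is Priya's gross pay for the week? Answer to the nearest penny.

Mon: 05:00–15:42 = 10 h 42 min; less 30 min break → 10 h 12 min
Tue: 05:07–14:12 = 9 h 5 min; less 30 min break → 8 h 35 min
Wed: 09:26–20:15 = 10 h 49 min; less 30 min break → 10 h 19 min
Thu: 06:06–17:31 = 11 h 25 min; less 30 min break → 10 h 55 min
Fri: 05:55–16:20 = 10 h 25 min; less 30 min break → 9 h 55 min
Sat: 06:47–14:57 = 8 h 10 min; less 30 min break → 7 h 40 min
Total worked: 57 h 36 min = 3456 min.
Regular 40 h 0 min = 2400 min at £36.50/h; overtime 17 h 36 min = 1056 min at £54.75/h.
Pay = (2400 × £36.50 + 1056 × £54.75) ÷ 60 = £2423.60.

£2423.60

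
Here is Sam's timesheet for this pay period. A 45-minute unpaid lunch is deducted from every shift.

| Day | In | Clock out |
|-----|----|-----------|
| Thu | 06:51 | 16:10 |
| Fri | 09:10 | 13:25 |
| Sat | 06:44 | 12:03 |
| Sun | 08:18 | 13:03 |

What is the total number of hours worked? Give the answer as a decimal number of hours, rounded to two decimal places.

20.63 hours

Thu: 06:51–16:10 = 9 h 19 min; less 45 min break → 8 h 34 min
Fri: 09:10–13:25 = 4 h 15 min; less 45 min break → 3 h 30 min
Sat: 06:44–12:03 = 5 h 19 min; less 45 min break → 4 h 34 min
Sun: 08:18–13:03 = 4 h 45 min; less 45 min break → 4 h 0 min
Total: 8 h 34 min + 3 h 30 min + 4 h 34 min + 4 h 0 min = 20 h 38 min.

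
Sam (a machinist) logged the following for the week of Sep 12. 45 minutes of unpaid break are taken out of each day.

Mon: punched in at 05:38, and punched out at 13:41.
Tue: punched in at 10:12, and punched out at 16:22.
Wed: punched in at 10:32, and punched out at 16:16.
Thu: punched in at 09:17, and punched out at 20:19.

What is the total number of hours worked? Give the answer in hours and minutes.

27 h 59 min

Mon: 05:38–13:41 = 8 h 3 min; less 45 min break → 7 h 18 min
Tue: 10:12–16:22 = 6 h 10 min; less 45 min break → 5 h 25 min
Wed: 10:32–16:16 = 5 h 44 min; less 45 min break → 4 h 59 min
Thu: 09:17–20:19 = 11 h 2 min; less 45 min break → 10 h 17 min
Total: 7 h 18 min + 5 h 25 min + 4 h 59 min + 10 h 17 min = 27 h 59 min.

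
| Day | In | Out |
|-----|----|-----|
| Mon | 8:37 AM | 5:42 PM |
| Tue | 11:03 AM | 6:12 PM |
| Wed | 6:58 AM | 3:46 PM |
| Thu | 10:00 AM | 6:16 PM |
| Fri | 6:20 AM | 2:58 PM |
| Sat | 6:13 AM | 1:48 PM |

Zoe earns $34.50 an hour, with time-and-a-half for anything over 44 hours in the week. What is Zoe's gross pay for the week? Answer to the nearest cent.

Mon: 8:37 AM–5:42 PM = 9 h 5 min
Tue: 11:03 AM–6:12 PM = 7 h 9 min
Wed: 6:58 AM–3:46 PM = 8 h 48 min
Thu: 10:00 AM–6:16 PM = 8 h 16 min
Fri: 6:20 AM–2:58 PM = 8 h 38 min
Sat: 6:13 AM–1:48 PM = 7 h 35 min
Total worked: 49 h 31 min = 2971 min.
Regular 44 h 0 min = 2640 min at $34.50/h; overtime 5 h 31 min = 331 min at $51.75/h.
Pay = (2640 × $34.50 + 331 × $51.75) ÷ 60 = $1803.49.

$1803.49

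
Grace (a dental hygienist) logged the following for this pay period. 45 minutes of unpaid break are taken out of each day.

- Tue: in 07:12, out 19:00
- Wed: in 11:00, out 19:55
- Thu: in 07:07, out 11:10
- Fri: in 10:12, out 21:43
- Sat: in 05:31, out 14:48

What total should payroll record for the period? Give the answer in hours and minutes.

Tue: 07:12–19:00 = 11 h 48 min; less 45 min break → 11 h 3 min
Wed: 11:00–19:55 = 8 h 55 min; less 45 min break → 8 h 10 min
Thu: 07:07–11:10 = 4 h 3 min; less 45 min break → 3 h 18 min
Fri: 10:12–21:43 = 11 h 31 min; less 45 min break → 10 h 46 min
Sat: 05:31–14:48 = 9 h 17 min; less 45 min break → 8 h 32 min
Total: 11 h 3 min + 8 h 10 min + 3 h 18 min + 10 h 46 min + 8 h 32 min = 41 h 49 min.

41 h 49 min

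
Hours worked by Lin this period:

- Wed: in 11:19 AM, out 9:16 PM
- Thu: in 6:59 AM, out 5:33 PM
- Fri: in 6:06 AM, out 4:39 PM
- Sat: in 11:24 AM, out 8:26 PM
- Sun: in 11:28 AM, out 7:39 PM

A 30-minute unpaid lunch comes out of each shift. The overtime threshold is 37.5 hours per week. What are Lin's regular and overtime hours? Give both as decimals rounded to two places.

Wed: 11:19 AM–9:16 PM = 9 h 57 min; less 30 min break → 9 h 27 min
Thu: 6:59 AM–5:33 PM = 10 h 34 min; less 30 min break → 10 h 4 min
Fri: 6:06 AM–4:39 PM = 10 h 33 min; less 30 min break → 10 h 3 min
Sat: 11:24 AM–8:26 PM = 9 h 2 min; less 30 min break → 8 h 32 min
Sun: 11:28 AM–7:39 PM = 8 h 11 min; less 30 min break → 7 h 41 min
Total worked: 45 h 47 min = 45.78 h.
Threshold 37.5 h → overtime 8 h 17 min, regular 37 h 30 min.

Regular 37.50 hours, overtime 8.28 hours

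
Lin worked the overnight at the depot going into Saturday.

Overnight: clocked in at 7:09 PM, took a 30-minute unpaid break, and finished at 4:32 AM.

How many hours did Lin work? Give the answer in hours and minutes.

Overnight: 7:09 PM → midnight = 4 h 51 min; midnight → 4:32 AM = 4 h 32 min; span 9 h 23 min; less 30 min break → 8 h 53 min

8 h 53 min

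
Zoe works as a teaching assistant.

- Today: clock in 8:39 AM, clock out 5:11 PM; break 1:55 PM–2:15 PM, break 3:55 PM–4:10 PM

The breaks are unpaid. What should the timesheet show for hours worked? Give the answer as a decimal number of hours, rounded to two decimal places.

Today: 8:39 AM–5:11 PM = 8 h 32 min; less 35 min break → 7 h 57 min

7.95 hours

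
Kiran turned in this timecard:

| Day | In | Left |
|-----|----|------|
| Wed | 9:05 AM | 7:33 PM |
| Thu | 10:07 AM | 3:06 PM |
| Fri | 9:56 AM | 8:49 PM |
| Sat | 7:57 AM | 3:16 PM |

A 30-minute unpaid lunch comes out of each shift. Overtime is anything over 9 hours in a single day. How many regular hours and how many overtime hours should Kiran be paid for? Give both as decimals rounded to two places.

Wed: 9:05 AM–7:33 PM = 10 h 28 min; less 30 min break → 9 h 58 min
Thu: 10:07 AM–3:06 PM = 4 h 59 min; less 30 min break → 4 h 29 min
Fri: 9:56 AM–8:49 PM = 10 h 53 min; less 30 min break → 10 h 23 min
Sat: 7:57 AM–3:16 PM = 7 h 19 min; less 30 min break → 6 h 49 min
Wed reg 9 h 0 min / OT 0 h 58 min; Thu reg 4 h 29 min / OT 0 h 0 min; Fri reg 9 h 0 min / OT 1 h 23 min; Sat reg 6 h 49 min / OT 0 h 0 min.
Totals: regular 29 h 18 min, overtime 2 h 21 min.

Regular 29.30 hours, overtime 2.35 hours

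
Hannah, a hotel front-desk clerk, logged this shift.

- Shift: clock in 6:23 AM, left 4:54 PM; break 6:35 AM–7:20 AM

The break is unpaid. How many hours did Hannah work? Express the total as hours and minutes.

Shift: 6:23 AM–4:54 PM = 10 h 31 min; less 45 min break → 9 h 46 min

9 h 46 min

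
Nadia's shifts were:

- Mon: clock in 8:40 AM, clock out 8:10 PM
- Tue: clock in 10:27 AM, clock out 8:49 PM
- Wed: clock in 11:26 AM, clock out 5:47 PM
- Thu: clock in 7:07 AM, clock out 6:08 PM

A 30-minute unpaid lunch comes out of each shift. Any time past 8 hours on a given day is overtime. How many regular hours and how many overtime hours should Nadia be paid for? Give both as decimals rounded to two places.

Mon: 8:40 AM–8:10 PM = 11 h 30 min; less 30 min break → 11 h 0 min
Tue: 10:27 AM–8:49 PM = 10 h 22 min; less 30 min break → 9 h 52 min
Wed: 11:26 AM–5:47 PM = 6 h 21 min; less 30 min break → 5 h 51 min
Thu: 7:07 AM–6:08 PM = 11 h 1 min; less 30 min break → 10 h 31 min
Mon reg 8 h 0 min / OT 3 h 0 min; Tue reg 8 h 0 min / OT 1 h 52 min; Wed reg 5 h 51 min / OT 0 h 0 min; Thu reg 8 h 0 min / OT 2 h 31 min.
Totals: regular 29 h 51 min, overtime 7 h 23 min.

Regular 29.85 hours, overtime 7.38 hours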